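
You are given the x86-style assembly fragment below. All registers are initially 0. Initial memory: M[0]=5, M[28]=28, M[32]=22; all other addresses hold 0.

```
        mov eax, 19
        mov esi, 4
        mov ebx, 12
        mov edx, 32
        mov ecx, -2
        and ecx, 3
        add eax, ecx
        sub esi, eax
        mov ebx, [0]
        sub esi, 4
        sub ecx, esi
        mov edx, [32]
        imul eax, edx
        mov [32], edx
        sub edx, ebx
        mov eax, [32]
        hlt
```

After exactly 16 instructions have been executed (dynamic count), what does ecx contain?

23

mov eax, 19 → eax=19
mov esi, 4 → esi=4
mov ebx, 12 → ebx=12
mov edx, 32 → edx=32
mov ecx, -2 → ecx=-2
and ecx, 3 → ecx=(-2)&3=2
add eax, ecx → eax=19+2=21
sub esi, eax → esi=4-21=-17
mov ebx, [0] → ebx=M[0]=5
sub esi, 4 → esi=(-17)-4=-21
sub ecx, esi → ecx=2-(-21)=23
mov edx, [32] → edx=M[32]=22
imul eax, edx → eax=21*22=462
mov [32], edx → M[32]=22
sub edx, ebx → edx=22-5=17
mov eax, [32] → eax=M[32]=22
After step 16: ecx = 23.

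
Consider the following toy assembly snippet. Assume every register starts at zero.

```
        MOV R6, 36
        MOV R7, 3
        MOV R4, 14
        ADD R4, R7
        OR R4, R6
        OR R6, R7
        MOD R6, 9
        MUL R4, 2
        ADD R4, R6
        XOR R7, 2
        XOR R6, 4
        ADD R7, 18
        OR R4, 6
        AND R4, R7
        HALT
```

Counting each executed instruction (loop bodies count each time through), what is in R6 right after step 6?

after MOV R6, 36: R6=36
after MOV R7, 3: R7=3
after MOV R4, 14: R4=14
after ADD R4, R7: R4=14+3=17
after OR R4, R6: R4=17|36=53
after OR R6, R7: R6=36|3=39
After step 6: R6 = 39.

39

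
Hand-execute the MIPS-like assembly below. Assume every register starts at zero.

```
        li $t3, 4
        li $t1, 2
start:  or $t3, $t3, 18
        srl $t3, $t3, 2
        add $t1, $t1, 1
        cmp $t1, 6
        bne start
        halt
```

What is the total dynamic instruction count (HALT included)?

23

li $t3, 4 → $t3=4
li $t1, 2 → $t1=2
or $t3, $t3, 18 → $t3=4|18=22
srl $t3, $t3, 2 → $t3=22>>2=5
add $t1, $t1, 1 → $t1=2+1=3
cmp $t1, 6  (cmp 3,6)
bne start: taken
or $t3, $t3, 18 → $t3=5|18=23
srl $t3, $t3, 2 → $t3=23>>2=5
add $t1, $t1, 1 → $t1=3+1=4
cmp $t1, 6  (cmp 4,6)
bne start: taken
or $t3, $t3, 18 → $t3=5|18=23
srl $t3, $t3, 2 → $t3=23>>2=5
add $t1, $t1, 1 → $t1=4+1=5
cmp $t1, 6  (cmp 5,6)
bne start: taken
or $t3, $t3, 18 → $t3=5|18=23
srl $t3, $t3, 2 → $t3=23>>2=5
add $t1, $t1, 1 → $t1=5+1=6
cmp $t1, 6  (cmp 6,6)
bne start: not taken
halt.
Total executed instructions: 23.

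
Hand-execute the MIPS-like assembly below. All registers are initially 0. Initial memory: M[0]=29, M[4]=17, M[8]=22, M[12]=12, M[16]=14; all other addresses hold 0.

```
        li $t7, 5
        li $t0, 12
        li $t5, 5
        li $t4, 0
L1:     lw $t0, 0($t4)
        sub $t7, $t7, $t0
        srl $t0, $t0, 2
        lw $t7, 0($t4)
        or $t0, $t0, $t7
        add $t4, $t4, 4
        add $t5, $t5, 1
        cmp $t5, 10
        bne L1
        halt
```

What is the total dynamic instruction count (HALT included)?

after li $t7, 5: $t7=5
after li $t0, 12: $t0=12
after li $t5, 5: $t5=5
after li $t4, 0: $t4=0
after lw $t0, 0($t4): $t0=M[0]=29
after sub $t7, $t7, $t0: $t7=5-29=-24
after srl $t0, $t0, 2: $t0=29>>2=7
after lw $t7, 0($t4): $t7=M[0]=29
after or $t0, $t0, $t7: $t0=7|29=31
after add $t4, $t4, 4: $t4=0+4=4
after add $t5, $t5, 1: $t5=5+1=6
cmp $t5, 10  (cmp 6,10)
bne L1: taken
after lw $t0, 0($t4): $t0=M[4]=17
after sub $t7, $t7, $t0: $t7=29-17=12
after srl $t0, $t0, 2: $t0=17>>2=4
after lw $t7, 0($t4): $t7=M[4]=17
after or $t0, $t0, $t7: $t0=4|17=21
after add $t4, $t4, 4: $t4=4+4=8
after add $t5, $t5, 1: $t5=6+1=7
cmp $t5, 10  (cmp 7,10)
bne L1: taken
after lw $t0, 0($t4): $t0=M[8]=22
after sub $t7, $t7, $t0: $t7=17-22=-5
after srl $t0, $t0, 2: $t0=22>>2=5
after lw $t7, 0($t4): $t7=M[8]=22
after or $t0, $t0, $t7: $t0=5|22=23
after add $t4, $t4, 4: $t4=8+4=12
after add $t5, $t5, 1: $t5=7+1=8
cmp $t5, 10  (cmp 8,10)
bne L1: taken
after lw $t0, 0($t4): $t0=M[12]=12
after sub $t7, $t7, $t0: $t7=22-12=10
after srl $t0, $t0, 2: $t0=12>>2=3
after lw $t7, 0($t4): $t7=M[12]=12
after or $t0, $t0, $t7: $t0=3|12=15
after add $t4, $t4, 4: $t4=12+4=16
after add $t5, $t5, 1: $t5=8+1=9
cmp $t5, 10  (cmp 9,10)
bne L1: taken
after lw $t0, 0($t4): $t0=M[16]=14
after sub $t7, $t7, $t0: $t7=12-14=-2
after srl $t0, $t0, 2: $t0=14>>2=3
after lw $t7, 0($t4): $t7=M[16]=14
after or $t0, $t0, $t7: $t0=3|14=15
after add $t4, $t4, 4: $t4=16+4=20
after add $t5, $t5, 1: $t5=9+1=10
cmp $t5, 10  (cmp 10,10)
bne L1: not taken
halt.
Total executed instructions: 50.

50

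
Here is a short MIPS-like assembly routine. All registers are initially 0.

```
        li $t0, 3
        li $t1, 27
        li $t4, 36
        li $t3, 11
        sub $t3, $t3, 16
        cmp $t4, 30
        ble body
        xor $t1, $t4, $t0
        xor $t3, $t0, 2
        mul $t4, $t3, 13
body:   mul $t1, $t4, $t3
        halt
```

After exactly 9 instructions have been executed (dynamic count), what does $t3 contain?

after li $t0, 3: $t0=3
after li $t1, 27: $t1=27
after li $t4, 36: $t4=36
after li $t3, 11: $t3=11
after sub $t3, $t3, 16: $t3=11-16=-5
cmp $t4, 30  (cmp 36,30)
ble body: not taken
after xor $t1, $t4, $t0: $t1=36^3=39
after xor $t3, $t0, 2: $t3=3^2=1
After step 9: $t3 = 1.

1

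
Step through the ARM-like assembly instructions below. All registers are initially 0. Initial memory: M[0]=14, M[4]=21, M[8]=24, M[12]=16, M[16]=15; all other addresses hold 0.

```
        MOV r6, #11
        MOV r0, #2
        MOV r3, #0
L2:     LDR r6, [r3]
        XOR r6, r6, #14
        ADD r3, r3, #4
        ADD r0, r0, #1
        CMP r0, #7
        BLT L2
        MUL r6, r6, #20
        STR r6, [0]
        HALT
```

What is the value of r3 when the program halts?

r6=11
r0=2
r3=0
r6=M[0]=14
r6=14^14=0
r3=0+4=4
r0=2+1=3
CMP r0, #7  (cmp 3,7)
BLT L2: taken
r6=M[4]=21
r6=21^14=27
r3=4+4=8
r0=3+1=4
CMP r0, #7  (cmp 4,7)
BLT L2: taken
r6=M[8]=24
r6=24^14=22
r3=8+4=12
r0=4+1=5
CMP r0, #7  (cmp 5,7)
BLT L2: taken
r6=M[12]=16
r6=16^14=30
r3=12+4=16
r0=5+1=6
CMP r0, #7  (cmp 6,7)
BLT L2: taken
r6=M[16]=15
r6=15^14=1
r3=16+4=20
r0=6+1=7
CMP r0, #7  (cmp 7,7)
BLT L2: not taken
r6=1*20=20
STR r6, [0] → M[0]=20
halt.

20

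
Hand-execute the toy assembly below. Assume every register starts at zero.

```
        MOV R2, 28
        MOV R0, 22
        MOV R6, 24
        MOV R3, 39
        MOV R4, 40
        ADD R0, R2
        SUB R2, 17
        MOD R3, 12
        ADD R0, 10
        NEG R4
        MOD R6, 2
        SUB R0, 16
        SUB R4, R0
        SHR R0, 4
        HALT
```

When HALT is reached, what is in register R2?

11

after MOV R2, 28: R2=28
after MOV R0, 22: R0=22
after MOV R6, 24: R6=24
after MOV R3, 39: R3=39
after MOV R4, 40: R4=40
after ADD R0, R2: R0=22+28=50
after SUB R2, 17: R2=28-17=11
after MOD R3, 12: R3=39%12=3
after ADD R0, 10: R0=50+10=60
after NEG R4: R4=-(40)=-40
after MOD R6, 2: R6=24%2=0
after SUB R0, 16: R0=60-16=44
after SUB R4, R0: R4=(-40)-44=-84
after SHR R0, 4: R0=44>>4=2
halt.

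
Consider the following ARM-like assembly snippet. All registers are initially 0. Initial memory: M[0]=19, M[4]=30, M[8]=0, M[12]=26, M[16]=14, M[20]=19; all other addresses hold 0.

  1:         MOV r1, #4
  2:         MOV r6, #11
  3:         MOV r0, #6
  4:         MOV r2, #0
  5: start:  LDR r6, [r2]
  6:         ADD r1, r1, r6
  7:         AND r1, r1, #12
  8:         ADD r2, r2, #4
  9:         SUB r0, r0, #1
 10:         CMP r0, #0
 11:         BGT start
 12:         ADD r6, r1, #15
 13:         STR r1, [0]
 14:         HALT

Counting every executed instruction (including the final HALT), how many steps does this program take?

MOV r1, #4 → r1=4
MOV r6, #11 → r6=11
MOV r0, #6 → r0=6
MOV r2, #0 → r2=0
LDR r6, [r2] → r6=M[0]=19
ADD r1, r1, r6 → r1=4+19=23
AND r1, r1, #12 → r1=23&12=4
ADD r2, r2, #4 → r2=0+4=4
SUB r0, r0, #1 → r0=6-1=5
CMP r0, #0  (cmp 5,0)
BGT start: taken
LDR r6, [r2] → r6=M[4]=30
ADD r1, r1, r6 → r1=4+30=34
AND r1, r1, #12 → r1=34&12=0
ADD r2, r2, #4 → r2=4+4=8
SUB r0, r0, #1 → r0=5-1=4
CMP r0, #0  (cmp 4,0)
BGT start: taken
LDR r6, [r2] → r6=M[8]=0
ADD r1, r1, r6 → r1=0+0=0
AND r1, r1, #12 → r1=0&12=0
ADD r2, r2, #4 → r2=8+4=12
SUB r0, r0, #1 → r0=4-1=3
CMP r0, #0  (cmp 3,0)
BGT start: taken
LDR r6, [r2] → r6=M[12]=26
ADD r1, r1, r6 → r1=0+26=26
AND r1, r1, #12 → r1=26&12=8
ADD r2, r2, #4 → r2=12+4=16
SUB r0, r0, #1 → r0=3-1=2
CMP r0, #0  (cmp 2,0)
BGT start: taken
LDR r6, [r2] → r6=M[16]=14
ADD r1, r1, r6 → r1=8+14=22
AND r1, r1, #12 → r1=22&12=4
ADD r2, r2, #4 → r2=16+4=20
SUB r0, r0, #1 → r0=2-1=1
CMP r0, #0  (cmp 1,0)
BGT start: taken
LDR r6, [r2] → r6=M[20]=19
ADD r1, r1, r6 → r1=4+19=23
AND r1, r1, #12 → r1=23&12=4
ADD r2, r2, #4 → r2=20+4=24
SUB r0, r0, #1 → r0=1-1=0
CMP r0, #0  (cmp 0,0)
BGT start: not taken
ADD r6, r1, #15 → r6=4+15=19
STR r1, [0] → M[0]=4
halt.
Total executed instructions: 49.

49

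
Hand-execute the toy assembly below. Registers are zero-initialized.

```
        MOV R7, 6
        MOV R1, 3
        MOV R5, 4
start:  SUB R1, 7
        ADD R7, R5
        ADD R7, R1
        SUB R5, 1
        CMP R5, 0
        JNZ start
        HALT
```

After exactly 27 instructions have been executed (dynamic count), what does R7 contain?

after MOV R7, 6: R7=6
after MOV R1, 3: R1=3
after MOV R5, 4: R5=4
after SUB R1, 7: R1=3-7=-4
after ADD R7, R5: R7=6+4=10
after ADD R7, R1: R7=10+(-4)=6
after SUB R5, 1: R5=4-1=3
CMP R5, 0  (cmp 3,0)
JNZ start: taken
after SUB R1, 7: R1=(-4)-7=-11
after ADD R7, R5: R7=6+3=9
after ADD R7, R1: R7=9+(-11)=-2
after SUB R5, 1: R5=3-1=2
CMP R5, 0  (cmp 2,0)
JNZ start: taken
after SUB R1, 7: R1=(-11)-7=-18
after ADD R7, R5: R7=(-2)+2=0
after ADD R7, R1: R7=0+(-18)=-18
after SUB R5, 1: R5=2-1=1
CMP R5, 0  (cmp 1,0)
JNZ start: taken
after SUB R1, 7: R1=(-18)-7=-25
after ADD R7, R5: R7=(-18)+1=-17
after ADD R7, R1: R7=(-17)+(-25)=-42
after SUB R5, 1: R5=1-1=0
CMP R5, 0  (cmp 0,0)
JNZ start: not taken
After step 27: R7 = -42.

-42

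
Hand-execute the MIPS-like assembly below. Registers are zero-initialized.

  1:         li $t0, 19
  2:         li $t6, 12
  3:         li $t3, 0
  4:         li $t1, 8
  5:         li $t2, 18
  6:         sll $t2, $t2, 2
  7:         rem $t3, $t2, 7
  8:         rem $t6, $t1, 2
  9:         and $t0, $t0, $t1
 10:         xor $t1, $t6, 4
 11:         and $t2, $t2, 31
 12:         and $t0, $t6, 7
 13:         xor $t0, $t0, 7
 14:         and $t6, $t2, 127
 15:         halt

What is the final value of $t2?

8

after li $t0, 19: $t0=19
after li $t6, 12: $t6=12
after li $t3, 0: $t3=0
after li $t1, 8: $t1=8
after li $t2, 18: $t2=18
after sll $t2, $t2, 2: $t2=18<<2=72
after rem $t3, $t2, 7: $t3=72%7=2
after rem $t6, $t1, 2: $t6=8%2=0
after and $t0, $t0, $t1: $t0=19&8=0
after xor $t1, $t6, 4: $t1=0^4=4
after and $t2, $t2, 31: $t2=72&31=8
after and $t0, $t6, 7: $t0=0&7=0
after xor $t0, $t0, 7: $t0=0^7=7
after and $t6, $t2, 127: $t6=8&127=8
halt.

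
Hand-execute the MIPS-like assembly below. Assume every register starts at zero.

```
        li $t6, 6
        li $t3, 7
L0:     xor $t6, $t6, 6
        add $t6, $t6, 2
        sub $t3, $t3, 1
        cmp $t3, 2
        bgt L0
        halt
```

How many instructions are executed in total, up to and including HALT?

$t6=6
$t3=7
$t6=6^6=0
$t6=0+2=2
$t3=7-1=6
cmp $t3, 2  (cmp 6,2)
bgt L0: taken
$t6=2^6=4
$t6=4+2=6
$t3=6-1=5
cmp $t3, 2  (cmp 5,2)
bgt L0: taken
$t6=6^6=0
$t6=0+2=2
$t3=5-1=4
cmp $t3, 2  (cmp 4,2)
bgt L0: taken
$t6=2^6=4
$t6=4+2=6
$t3=4-1=3
cmp $t3, 2  (cmp 3,2)
bgt L0: taken
$t6=6^6=0
$t6=0+2=2
$t3=3-1=2
cmp $t3, 2  (cmp 2,2)
bgt L0: not taken
halt.
Total executed instructions: 28.

28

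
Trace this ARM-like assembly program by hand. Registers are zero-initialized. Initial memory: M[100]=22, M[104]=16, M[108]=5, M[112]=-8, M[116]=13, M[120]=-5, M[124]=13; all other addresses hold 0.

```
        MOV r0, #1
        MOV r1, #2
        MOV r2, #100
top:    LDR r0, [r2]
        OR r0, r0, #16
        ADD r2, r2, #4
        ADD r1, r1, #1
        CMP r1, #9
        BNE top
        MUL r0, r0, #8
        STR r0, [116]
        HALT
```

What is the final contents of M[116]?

r0=1
r1=2
r2=100
r0=M[100]=22
r0=22|16=22
r2=100+4=104
r1=2+1=3
CMP r1, #9  (cmp 3,9)
BNE top: taken
r0=M[104]=16
r0=16|16=16
r2=104+4=108
r1=3+1=4
CMP r1, #9  (cmp 4,9)
BNE top: taken
r0=M[108]=5
r0=5|16=21
r2=108+4=112
r1=4+1=5
CMP r1, #9  (cmp 5,9)
BNE top: taken
r0=M[112]=-8
r0=(-8)|16=-8
r2=112+4=116
r1=5+1=6
CMP r1, #9  (cmp 6,9)
BNE top: taken
r0=M[116]=13
r0=13|16=29
r2=116+4=120
r1=6+1=7
CMP r1, #9  (cmp 7,9)
BNE top: taken
r0=M[120]=-5
r0=(-5)|16=-5
r2=120+4=124
r1=7+1=8
CMP r1, #9  (cmp 8,9)
BNE top: taken
r0=M[124]=13
r0=13|16=29
r2=124+4=128
r1=8+1=9
CMP r1, #9  (cmp 9,9)
BNE top: not taken
r0=29*8=232
STR r0, [116] → M[116]=232
halt.

232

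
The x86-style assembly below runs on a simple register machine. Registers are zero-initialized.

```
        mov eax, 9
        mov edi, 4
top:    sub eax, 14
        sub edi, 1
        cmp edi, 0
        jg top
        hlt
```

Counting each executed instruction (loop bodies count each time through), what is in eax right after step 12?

after mov eax, 9: eax=9
after mov edi, 4: edi=4
after sub eax, 14: eax=9-14=-5
after sub edi, 1: edi=4-1=3
cmp edi, 0  (cmp 3,0)
jg top: taken
after sub eax, 14: eax=(-5)-14=-19
after sub edi, 1: edi=3-1=2
cmp edi, 0  (cmp 2,0)
jg top: taken
after sub eax, 14: eax=(-19)-14=-33
after sub edi, 1: edi=2-1=1
After step 12: eax = -33.

-33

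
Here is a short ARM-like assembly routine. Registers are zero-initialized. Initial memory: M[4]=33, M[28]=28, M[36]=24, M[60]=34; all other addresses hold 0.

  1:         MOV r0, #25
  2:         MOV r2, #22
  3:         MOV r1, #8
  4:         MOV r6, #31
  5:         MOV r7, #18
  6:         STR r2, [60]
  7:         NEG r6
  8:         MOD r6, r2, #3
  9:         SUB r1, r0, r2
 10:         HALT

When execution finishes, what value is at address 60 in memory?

MOV r0, #25 → r0=25
MOV r2, #22 → r2=22
MOV r1, #8 → r1=8
MOV r6, #31 → r6=31
MOV r7, #18 → r7=18
STR r2, [60] → M[60]=22
NEG r6 → r6=-(31)=-31
MOD r6, r2, #3 → r6=22%3=1
SUB r1, r0, r2 → r1=25-22=3
halt.

22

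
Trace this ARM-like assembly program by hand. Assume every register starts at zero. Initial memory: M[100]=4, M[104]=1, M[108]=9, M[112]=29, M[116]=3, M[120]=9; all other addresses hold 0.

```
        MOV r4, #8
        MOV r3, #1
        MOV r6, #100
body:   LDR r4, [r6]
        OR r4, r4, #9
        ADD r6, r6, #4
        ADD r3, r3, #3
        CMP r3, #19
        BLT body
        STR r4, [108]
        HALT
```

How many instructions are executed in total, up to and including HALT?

r4=8
r3=1
r6=100
r4=M[100]=4
r4=4|9=13
r6=100+4=104
r3=1+3=4
CMP r3, #19  (cmp 4,19)
BLT body: taken
r4=M[104]=1
r4=1|9=9
r6=104+4=108
r3=4+3=7
CMP r3, #19  (cmp 7,19)
BLT body: taken
r4=M[108]=9
r4=9|9=9
r6=108+4=112
r3=7+3=10
CMP r3, #19  (cmp 10,19)
BLT body: taken
r4=M[112]=29
r4=29|9=29
r6=112+4=116
r3=10+3=13
CMP r3, #19  (cmp 13,19)
BLT body: taken
r4=M[116]=3
r4=3|9=11
r6=116+4=120
r3=13+3=16
CMP r3, #19  (cmp 16,19)
BLT body: taken
r4=M[120]=9
r4=9|9=9
r6=120+4=124
r3=16+3=19
CMP r3, #19  (cmp 19,19)
BLT body: not taken
STR r4, [108] → M[108]=9
halt.
Total executed instructions: 41.

41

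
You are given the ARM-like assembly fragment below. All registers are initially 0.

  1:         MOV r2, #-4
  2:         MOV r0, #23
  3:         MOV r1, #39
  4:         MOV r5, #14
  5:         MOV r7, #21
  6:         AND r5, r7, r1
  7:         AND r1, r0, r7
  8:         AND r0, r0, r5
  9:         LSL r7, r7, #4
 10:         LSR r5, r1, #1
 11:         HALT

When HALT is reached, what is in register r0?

after MOV r2, #-4: r2=-4
after MOV r0, #23: r0=23
after MOV r1, #39: r1=39
after MOV r5, #14: r5=14
after MOV r7, #21: r7=21
after AND r5, r7, r1: r5=21&39=5
after AND r1, r0, r7: r1=23&21=21
after AND r0, r0, r5: r0=23&5=5
after LSL r7, r7, #4: r7=21<<4=336
after LSR r5, r1, #1: r5=21>>1=10
halt.

5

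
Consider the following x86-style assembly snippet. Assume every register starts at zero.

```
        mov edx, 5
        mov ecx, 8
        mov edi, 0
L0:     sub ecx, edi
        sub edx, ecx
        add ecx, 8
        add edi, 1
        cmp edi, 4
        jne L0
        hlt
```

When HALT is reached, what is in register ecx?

34

mov edx, 5 → edx=5
mov ecx, 8 → ecx=8
mov edi, 0 → edi=0
sub ecx, edi → ecx=8-0=8
sub edx, ecx → edx=5-8=-3
add ecx, 8 → ecx=8+8=16
add edi, 1 → edi=0+1=1
cmp edi, 4  (cmp 1,4)
jne L0: taken
sub ecx, edi → ecx=16-1=15
sub edx, ecx → edx=(-3)-15=-18
add ecx, 8 → ecx=15+8=23
add edi, 1 → edi=1+1=2
cmp edi, 4  (cmp 2,4)
jne L0: taken
sub ecx, edi → ecx=23-2=21
sub edx, ecx → edx=(-18)-21=-39
add ecx, 8 → ecx=21+8=29
add edi, 1 → edi=2+1=3
cmp edi, 4  (cmp 3,4)
jne L0: taken
sub ecx, edi → ecx=29-3=26
sub edx, ecx → edx=(-39)-26=-65
add ecx, 8 → ecx=26+8=34
add edi, 1 → edi=3+1=4
cmp edi, 4  (cmp 4,4)
jne L0: not taken
halt.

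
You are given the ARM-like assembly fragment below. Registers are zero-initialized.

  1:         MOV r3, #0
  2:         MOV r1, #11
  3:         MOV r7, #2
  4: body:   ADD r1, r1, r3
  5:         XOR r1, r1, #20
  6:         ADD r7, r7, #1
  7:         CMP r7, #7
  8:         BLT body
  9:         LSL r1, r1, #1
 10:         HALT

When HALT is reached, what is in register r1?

after MOV r3, #0: r3=0
after MOV r1, #11: r1=11
after MOV r7, #2: r7=2
after ADD r1, r1, r3: r1=11+0=11
after XOR r1, r1, #20: r1=11^20=31
after ADD r7, r7, #1: r7=2+1=3
CMP r7, #7  (cmp 3,7)
BLT body: taken
after ADD r1, r1, r3: r1=31+0=31
after XOR r1, r1, #20: r1=31^20=11
after ADD r7, r7, #1: r7=3+1=4
CMP r7, #7  (cmp 4,7)
BLT body: taken
after ADD r1, r1, r3: r1=11+0=11
after XOR r1, r1, #20: r1=11^20=31
after ADD r7, r7, #1: r7=4+1=5
CMP r7, #7  (cmp 5,7)
BLT body: taken
after ADD r1, r1, r3: r1=31+0=31
after XOR r1, r1, #20: r1=31^20=11
after ADD r7, r7, #1: r7=5+1=6
CMP r7, #7  (cmp 6,7)
BLT body: taken
after ADD r1, r1, r3: r1=11+0=11
after XOR r1, r1, #20: r1=11^20=31
after ADD r7, r7, #1: r7=6+1=7
CMP r7, #7  (cmp 7,7)
BLT body: not taken
after LSL r1, r1, #1: r1=31<<1=62
halt.

62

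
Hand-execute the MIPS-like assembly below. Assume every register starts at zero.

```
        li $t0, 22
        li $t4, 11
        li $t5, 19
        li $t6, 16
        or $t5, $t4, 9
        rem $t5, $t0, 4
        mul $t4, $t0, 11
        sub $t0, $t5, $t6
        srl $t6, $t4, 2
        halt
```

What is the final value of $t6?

li $t0, 22 → $t0=22
li $t4, 11 → $t4=11
li $t5, 19 → $t5=19
li $t6, 16 → $t6=16
or $t5, $t4, 9 → $t5=11|9=11
rem $t5, $t0, 4 → $t5=22%4=2
mul $t4, $t0, 11 → $t4=22*11=242
sub $t0, $t5, $t6 → $t0=2-16=-14
srl $t6, $t4, 2 → $t6=242>>2=60
halt.

60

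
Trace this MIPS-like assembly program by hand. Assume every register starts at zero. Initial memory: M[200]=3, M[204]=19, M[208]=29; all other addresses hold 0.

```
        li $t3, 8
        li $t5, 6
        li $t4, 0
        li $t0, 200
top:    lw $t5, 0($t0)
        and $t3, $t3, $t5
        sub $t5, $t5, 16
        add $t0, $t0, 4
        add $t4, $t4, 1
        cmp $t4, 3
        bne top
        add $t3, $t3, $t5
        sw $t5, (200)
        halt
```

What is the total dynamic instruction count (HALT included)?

after li $t3, 8: $t3=8
after li $t5, 6: $t5=6
after li $t4, 0: $t4=0
after li $t0, 200: $t0=200
after lw $t5, 0($t0): $t5=M[200]=3
after and $t3, $t3, $t5: $t3=8&3=0
after sub $t5, $t5, 16: $t5=3-16=-13
after add $t0, $t0, 4: $t0=200+4=204
after add $t4, $t4, 1: $t4=0+1=1
cmp $t4, 3  (cmp 1,3)
bne top: taken
after lw $t5, 0($t0): $t5=M[204]=19
after and $t3, $t3, $t5: $t3=0&19=0
after sub $t5, $t5, 16: $t5=19-16=3
after add $t0, $t0, 4: $t0=204+4=208
after add $t4, $t4, 1: $t4=1+1=2
cmp $t4, 3  (cmp 2,3)
bne top: taken
after lw $t5, 0($t0): $t5=M[208]=29
after and $t3, $t3, $t5: $t3=0&29=0
after sub $t5, $t5, 16: $t5=29-16=13
after add $t0, $t0, 4: $t0=208+4=212
after add $t4, $t4, 1: $t4=2+1=3
cmp $t4, 3  (cmp 3,3)
bne top: not taken
after add $t3, $t3, $t5: $t3=0+13=13
sw $t5, (200) → M[200]=13
halt.
Total executed instructions: 28.

28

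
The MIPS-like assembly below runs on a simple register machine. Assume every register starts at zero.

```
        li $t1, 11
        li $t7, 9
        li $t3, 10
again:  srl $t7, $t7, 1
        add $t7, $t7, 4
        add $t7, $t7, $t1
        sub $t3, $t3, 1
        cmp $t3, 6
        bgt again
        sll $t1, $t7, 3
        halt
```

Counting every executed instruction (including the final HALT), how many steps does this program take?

$t1=11
$t7=9
$t3=10
$t7=9>>1=4
$t7=4+4=8
$t7=8+11=19
$t3=10-1=9
cmp $t3, 6  (cmp 9,6)
bgt again: taken
$t7=19>>1=9
$t7=9+4=13
$t7=13+11=24
$t3=9-1=8
cmp $t3, 6  (cmp 8,6)
bgt again: taken
$t7=24>>1=12
$t7=12+4=16
$t7=16+11=27
$t3=8-1=7
cmp $t3, 6  (cmp 7,6)
bgt again: taken
$t7=27>>1=13
$t7=13+4=17
$t7=17+11=28
$t3=7-1=6
cmp $t3, 6  (cmp 6,6)
bgt again: not taken
$t1=28<<3=224
halt.
Total executed instructions: 29.

29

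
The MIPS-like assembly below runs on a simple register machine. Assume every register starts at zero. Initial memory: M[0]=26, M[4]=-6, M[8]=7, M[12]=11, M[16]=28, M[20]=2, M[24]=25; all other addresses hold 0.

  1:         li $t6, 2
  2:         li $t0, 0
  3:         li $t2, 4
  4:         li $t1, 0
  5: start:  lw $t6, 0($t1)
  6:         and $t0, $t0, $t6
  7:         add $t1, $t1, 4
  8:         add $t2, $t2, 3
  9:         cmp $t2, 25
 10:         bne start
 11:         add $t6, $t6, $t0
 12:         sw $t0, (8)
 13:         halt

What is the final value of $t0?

0

after li $t6, 2: $t6=2
after li $t0, 0: $t0=0
after li $t2, 4: $t2=4
after li $t1, 0: $t1=0
after lw $t6, 0($t1): $t6=M[0]=26
after and $t0, $t0, $t6: $t0=0&26=0
after add $t1, $t1, 4: $t1=0+4=4
after add $t2, $t2, 3: $t2=4+3=7
cmp $t2, 25  (cmp 7,25)
bne start: taken
after lw $t6, 0($t1): $t6=M[4]=-6
after and $t0, $t0, $t6: $t0=0&(-6)=0
after add $t1, $t1, 4: $t1=4+4=8
after add $t2, $t2, 3: $t2=7+3=10
cmp $t2, 25  (cmp 10,25)
bne start: taken
after lw $t6, 0($t1): $t6=M[8]=7
after and $t0, $t0, $t6: $t0=0&7=0
after add $t1, $t1, 4: $t1=8+4=12
after add $t2, $t2, 3: $t2=10+3=13
cmp $t2, 25  (cmp 13,25)
bne start: taken
after lw $t6, 0($t1): $t6=M[12]=11
after and $t0, $t0, $t6: $t0=0&11=0
after add $t1, $t1, 4: $t1=12+4=16
after add $t2, $t2, 3: $t2=13+3=16
cmp $t2, 25  (cmp 16,25)
bne start: taken
after lw $t6, 0($t1): $t6=M[16]=28
after and $t0, $t0, $t6: $t0=0&28=0
after add $t1, $t1, 4: $t1=16+4=20
after add $t2, $t2, 3: $t2=16+3=19
cmp $t2, 25  (cmp 19,25)
bne start: taken
after lw $t6, 0($t1): $t6=M[20]=2
after and $t0, $t0, $t6: $t0=0&2=0
after add $t1, $t1, 4: $t1=20+4=24
after add $t2, $t2, 3: $t2=19+3=22
cmp $t2, 25  (cmp 22,25)
bne start: taken
after lw $t6, 0($t1): $t6=M[24]=25
after and $t0, $t0, $t6: $t0=0&25=0
after add $t1, $t1, 4: $t1=24+4=28
after add $t2, $t2, 3: $t2=22+3=25
cmp $t2, 25  (cmp 25,25)
bne start: not taken
after add $t6, $t6, $t0: $t6=25+0=25
sw $t0, (8) → M[8]=0
halt.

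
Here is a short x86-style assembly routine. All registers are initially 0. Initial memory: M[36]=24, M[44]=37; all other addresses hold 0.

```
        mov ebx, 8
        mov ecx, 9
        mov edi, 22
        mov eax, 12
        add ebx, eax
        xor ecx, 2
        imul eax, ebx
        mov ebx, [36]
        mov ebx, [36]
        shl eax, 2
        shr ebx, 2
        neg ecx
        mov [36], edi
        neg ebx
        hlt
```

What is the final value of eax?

ebx=8
ecx=9
edi=22
eax=12
ebx=8+12=20
ecx=9^2=11
eax=12*20=240
ebx=M[36]=24
ebx=M[36]=24
eax=240<<2=960
ebx=24>>2=6
ecx=-(11)=-11
mov [36], edi → M[36]=22
ebx=-(6)=-6
halt.

960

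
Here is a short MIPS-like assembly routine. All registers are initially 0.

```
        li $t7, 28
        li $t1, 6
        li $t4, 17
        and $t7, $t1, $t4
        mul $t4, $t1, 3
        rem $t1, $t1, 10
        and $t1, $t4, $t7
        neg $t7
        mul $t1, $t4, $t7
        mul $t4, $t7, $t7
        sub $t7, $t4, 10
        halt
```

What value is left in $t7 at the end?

-10

$t7=28
$t1=6
$t4=17
$t7=6&17=0
$t4=6*3=18
$t1=6%10=6
$t1=18&0=0
$t7=-(0)=0
$t1=18*0=0
$t4=0*0=0
$t7=0-10=-10
halt.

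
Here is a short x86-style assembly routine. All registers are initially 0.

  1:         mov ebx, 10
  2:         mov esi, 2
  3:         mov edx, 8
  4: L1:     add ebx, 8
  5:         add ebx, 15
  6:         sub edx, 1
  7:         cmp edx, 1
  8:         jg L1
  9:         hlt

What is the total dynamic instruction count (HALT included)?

39

ebx=10
esi=2
edx=8
ebx=10+8=18
ebx=18+15=33
edx=8-1=7
cmp edx, 1  (cmp 7,1)
jg L1: taken
ebx=33+8=41
ebx=41+15=56
edx=7-1=6
cmp edx, 1  (cmp 6,1)
jg L1: taken
ebx=56+8=64
ebx=64+15=79
edx=6-1=5
cmp edx, 1  (cmp 5,1)
jg L1: taken
ebx=79+8=87
ebx=87+15=102
edx=5-1=4
cmp edx, 1  (cmp 4,1)
jg L1: taken
ebx=102+8=110
ebx=110+15=125
edx=4-1=3
cmp edx, 1  (cmp 3,1)
jg L1: taken
ebx=125+8=133
ebx=133+15=148
edx=3-1=2
cmp edx, 1  (cmp 2,1)
jg L1: taken
ebx=148+8=156
ebx=156+15=171
edx=2-1=1
cmp edx, 1  (cmp 1,1)
jg L1: not taken
halt.
Total executed instructions: 39.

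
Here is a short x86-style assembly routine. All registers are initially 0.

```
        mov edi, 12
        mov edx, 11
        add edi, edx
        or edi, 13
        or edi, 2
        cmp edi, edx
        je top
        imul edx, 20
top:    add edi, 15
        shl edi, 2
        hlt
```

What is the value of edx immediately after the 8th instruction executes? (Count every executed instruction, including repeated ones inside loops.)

220

edi=12
edx=11
edi=12+11=23
edi=23|13=31
edi=31|2=31
cmp edi, edx  (cmp 31,11)
je top: not taken
edx=11*20=220
After step 8: edx = 220.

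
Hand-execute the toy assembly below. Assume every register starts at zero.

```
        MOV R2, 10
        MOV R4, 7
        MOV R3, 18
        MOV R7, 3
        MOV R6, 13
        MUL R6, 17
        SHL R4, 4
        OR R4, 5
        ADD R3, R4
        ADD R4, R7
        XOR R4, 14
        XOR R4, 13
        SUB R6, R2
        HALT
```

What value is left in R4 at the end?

MOV R2, 10 → R2=10
MOV R4, 7 → R4=7
MOV R3, 18 → R3=18
MOV R7, 3 → R7=3
MOV R6, 13 → R6=13
MUL R6, 17 → R6=13*17=221
SHL R4, 4 → R4=7<<4=112
OR R4, 5 → R4=112|5=117
ADD R3, R4 → R3=18+117=135
ADD R4, R7 → R4=117+3=120
XOR R4, 14 → R4=120^14=118
XOR R4, 13 → R4=118^13=123
SUB R6, R2 → R6=221-10=211
halt.

123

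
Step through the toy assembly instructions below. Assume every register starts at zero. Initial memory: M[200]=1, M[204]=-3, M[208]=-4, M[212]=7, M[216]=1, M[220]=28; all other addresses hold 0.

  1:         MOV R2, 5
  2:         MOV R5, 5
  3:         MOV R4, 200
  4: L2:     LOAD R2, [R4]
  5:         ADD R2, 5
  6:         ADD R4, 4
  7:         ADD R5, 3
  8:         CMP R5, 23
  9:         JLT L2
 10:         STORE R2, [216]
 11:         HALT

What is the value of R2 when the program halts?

33

R2=5
R5=5
R4=200
R2=M[200]=1
R2=1+5=6
R4=200+4=204
R5=5+3=8
CMP R5, 23  (cmp 8,23)
JLT L2: taken
R2=M[204]=-3
R2=(-3)+5=2
R4=204+4=208
R5=8+3=11
CMP R5, 23  (cmp 11,23)
JLT L2: taken
R2=M[208]=-4
R2=(-4)+5=1
R4=208+4=212
R5=11+3=14
CMP R5, 23  (cmp 14,23)
JLT L2: taken
R2=M[212]=7
R2=7+5=12
R4=212+4=216
R5=14+3=17
CMP R5, 23  (cmp 17,23)
JLT L2: taken
R2=M[216]=1
R2=1+5=6
R4=216+4=220
R5=17+3=20
CMP R5, 23  (cmp 20,23)
JLT L2: taken
R2=M[220]=28
R2=28+5=33
R4=220+4=224
R5=20+3=23
CMP R5, 23  (cmp 23,23)
JLT L2: not taken
STORE R2, [216] → M[216]=33
halt.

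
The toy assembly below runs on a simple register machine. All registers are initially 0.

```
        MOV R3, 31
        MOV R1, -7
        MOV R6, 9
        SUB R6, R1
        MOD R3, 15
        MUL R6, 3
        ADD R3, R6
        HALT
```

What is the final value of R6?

MOV R3, 31 → R3=31
MOV R1, -7 → R1=-7
MOV R6, 9 → R6=9
SUB R6, R1 → R6=9-(-7)=16
MOD R3, 15 → R3=31%15=1
MUL R6, 3 → R6=16*3=48
ADD R3, R6 → R3=1+48=49
halt.

48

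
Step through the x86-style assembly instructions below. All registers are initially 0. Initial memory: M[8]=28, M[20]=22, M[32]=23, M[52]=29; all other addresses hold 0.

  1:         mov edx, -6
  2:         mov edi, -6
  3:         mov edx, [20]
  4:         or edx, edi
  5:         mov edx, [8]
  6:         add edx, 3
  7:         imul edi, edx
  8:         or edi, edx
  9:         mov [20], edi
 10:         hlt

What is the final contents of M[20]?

edx=-6
edi=-6
edx=M[20]=22
edx=22|(-6)=-2
edx=M[8]=28
edx=28+3=31
edi=(-6)*31=-186
edi=(-186)|31=-161
mov [20], edi → M[20]=-161
halt.

-161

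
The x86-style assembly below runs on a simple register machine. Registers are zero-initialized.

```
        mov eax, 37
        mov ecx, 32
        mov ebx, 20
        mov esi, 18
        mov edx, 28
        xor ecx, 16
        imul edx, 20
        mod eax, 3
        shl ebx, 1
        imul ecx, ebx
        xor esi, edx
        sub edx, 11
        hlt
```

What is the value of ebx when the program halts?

after mov eax, 37: eax=37
after mov ecx, 32: ecx=32
after mov ebx, 20: ebx=20
after mov esi, 18: esi=18
after mov edx, 28: edx=28
after xor ecx, 16: ecx=32^16=48
after imul edx, 20: edx=28*20=560
after mod eax, 3: eax=37%3=1
after shl ebx, 1: ebx=20<<1=40
after imul ecx, ebx: ecx=48*40=1920
after xor esi, edx: esi=18^560=546
after sub edx, 11: edx=560-11=549
halt.

40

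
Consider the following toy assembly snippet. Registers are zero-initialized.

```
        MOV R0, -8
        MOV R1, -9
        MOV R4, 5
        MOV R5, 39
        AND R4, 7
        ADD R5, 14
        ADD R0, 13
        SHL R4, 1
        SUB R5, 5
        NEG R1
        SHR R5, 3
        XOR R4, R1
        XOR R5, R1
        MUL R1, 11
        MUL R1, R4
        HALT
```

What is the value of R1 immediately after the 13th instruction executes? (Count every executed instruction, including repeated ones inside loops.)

9

after MOV R0, -8: R0=-8
after MOV R1, -9: R1=-9
after MOV R4, 5: R4=5
after MOV R5, 39: R5=39
after AND R4, 7: R4=5&7=5
after ADD R5, 14: R5=39+14=53
after ADD R0, 13: R0=(-8)+13=5
after SHL R4, 1: R4=5<<1=10
after SUB R5, 5: R5=53-5=48
after NEG R1: R1=-(-9)=9
after SHR R5, 3: R5=48>>3=6
after XOR R4, R1: R4=10^9=3
after XOR R5, R1: R5=6^9=15
After step 13: R1 = 9.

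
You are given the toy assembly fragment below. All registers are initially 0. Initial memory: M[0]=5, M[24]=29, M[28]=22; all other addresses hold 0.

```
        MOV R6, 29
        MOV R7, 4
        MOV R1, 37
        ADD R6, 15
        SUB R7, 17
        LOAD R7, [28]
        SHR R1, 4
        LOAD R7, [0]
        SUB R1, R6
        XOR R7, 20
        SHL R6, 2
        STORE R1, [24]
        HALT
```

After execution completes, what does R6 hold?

after MOV R6, 29: R6=29
after MOV R7, 4: R7=4
after MOV R1, 37: R1=37
after ADD R6, 15: R6=29+15=44
after SUB R7, 17: R7=4-17=-13
after LOAD R7, [28]: R7=M[28]=22
after SHR R1, 4: R1=37>>4=2
after LOAD R7, [0]: R7=M[0]=5
after SUB R1, R6: R1=2-44=-42
after XOR R7, 20: R7=5^20=17
after SHL R6, 2: R6=44<<2=176
STORE R1, [24] → M[24]=-42
halt.

176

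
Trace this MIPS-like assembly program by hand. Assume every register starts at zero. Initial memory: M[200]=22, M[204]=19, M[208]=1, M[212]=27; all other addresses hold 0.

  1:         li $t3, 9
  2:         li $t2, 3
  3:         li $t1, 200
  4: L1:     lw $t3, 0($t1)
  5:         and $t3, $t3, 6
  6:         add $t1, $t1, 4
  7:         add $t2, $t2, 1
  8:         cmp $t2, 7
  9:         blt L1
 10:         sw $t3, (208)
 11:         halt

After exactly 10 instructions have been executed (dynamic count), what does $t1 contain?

204

after li $t3, 9: $t3=9
after li $t2, 3: $t2=3
after li $t1, 200: $t1=200
after lw $t3, 0($t1): $t3=M[200]=22
after and $t3, $t3, 6: $t3=22&6=6
after add $t1, $t1, 4: $t1=200+4=204
after add $t2, $t2, 1: $t2=3+1=4
cmp $t2, 7  (cmp 4,7)
blt L1: taken
after lw $t3, 0($t1): $t3=M[204]=19
After step 10: $t1 = 204.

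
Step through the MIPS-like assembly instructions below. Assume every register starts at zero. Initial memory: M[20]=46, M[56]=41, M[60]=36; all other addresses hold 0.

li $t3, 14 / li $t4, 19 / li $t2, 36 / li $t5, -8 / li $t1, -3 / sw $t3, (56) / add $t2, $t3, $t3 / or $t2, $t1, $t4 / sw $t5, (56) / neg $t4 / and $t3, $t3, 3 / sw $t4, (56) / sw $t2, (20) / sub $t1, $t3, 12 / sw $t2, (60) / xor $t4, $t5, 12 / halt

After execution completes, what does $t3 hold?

2

li $t3, 14 → $t3=14
li $t4, 19 → $t4=19
li $t2, 36 → $t2=36
li $t5, -8 → $t5=-8
li $t1, -3 → $t1=-3
sw $t3, (56) → M[56]=14
add $t2, $t3, $t3 → $t2=14+14=28
or $t2, $t1, $t4 → $t2=(-3)|19=-1
sw $t5, (56) → M[56]=-8
neg $t4 → $t4=-(19)=-19
and $t3, $t3, 3 → $t3=14&3=2
sw $t4, (56) → M[56]=-19
sw $t2, (20) → M[20]=-1
sub $t1, $t3, 12 → $t1=2-12=-10
sw $t2, (60) → M[60]=-1
xor $t4, $t5, 12 → $t4=(-8)^12=-12
halt.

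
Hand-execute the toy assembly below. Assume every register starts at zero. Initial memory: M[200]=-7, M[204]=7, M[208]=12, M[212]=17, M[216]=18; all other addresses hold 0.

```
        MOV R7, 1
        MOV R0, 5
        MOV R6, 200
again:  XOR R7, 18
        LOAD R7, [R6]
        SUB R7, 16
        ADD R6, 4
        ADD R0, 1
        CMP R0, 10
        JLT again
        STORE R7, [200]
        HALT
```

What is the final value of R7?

2

R7=1
R0=5
R6=200
R7=1^18=19
R7=M[200]=-7
R7=(-7)-16=-23
R6=200+4=204
R0=5+1=6
CMP R0, 10  (cmp 6,10)
JLT again: taken
R7=(-23)^18=-5
R7=M[204]=7
R7=7-16=-9
R6=204+4=208
R0=6+1=7
CMP R0, 10  (cmp 7,10)
JLT again: taken
R7=(-9)^18=-27
R7=M[208]=12
R7=12-16=-4
R6=208+4=212
R0=7+1=8
CMP R0, 10  (cmp 8,10)
JLT again: taken
R7=(-4)^18=-18
R7=M[212]=17
R7=17-16=1
R6=212+4=216
R0=8+1=9
CMP R0, 10  (cmp 9,10)
JLT again: taken
R7=1^18=19
R7=M[216]=18
R7=18-16=2
R6=216+4=220
R0=9+1=10
CMP R0, 10  (cmp 10,10)
JLT again: not taken
STORE R7, [200] → M[200]=2
halt.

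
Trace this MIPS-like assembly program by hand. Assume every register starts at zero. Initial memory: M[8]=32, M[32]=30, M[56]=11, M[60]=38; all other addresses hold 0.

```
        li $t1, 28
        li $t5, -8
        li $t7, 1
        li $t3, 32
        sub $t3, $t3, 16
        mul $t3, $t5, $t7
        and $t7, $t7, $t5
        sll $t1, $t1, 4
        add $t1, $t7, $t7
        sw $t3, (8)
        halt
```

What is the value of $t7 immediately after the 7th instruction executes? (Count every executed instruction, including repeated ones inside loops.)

0

li $t1, 28 → $t1=28
li $t5, -8 → $t5=-8
li $t7, 1 → $t7=1
li $t3, 32 → $t3=32
sub $t3, $t3, 16 → $t3=32-16=16
mul $t3, $t5, $t7 → $t3=(-8)*1=-8
and $t7, $t7, $t5 → $t7=1&(-8)=0
After step 7: $t7 = 0.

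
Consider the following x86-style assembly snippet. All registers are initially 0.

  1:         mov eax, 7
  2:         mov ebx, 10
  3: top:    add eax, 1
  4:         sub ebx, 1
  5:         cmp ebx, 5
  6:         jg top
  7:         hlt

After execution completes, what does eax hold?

12

mov eax, 7 → eax=7
mov ebx, 10 → ebx=10
add eax, 1 → eax=7+1=8
sub ebx, 1 → ebx=10-1=9
cmp ebx, 5  (cmp 9,5)
jg top: taken
add eax, 1 → eax=8+1=9
sub ebx, 1 → ebx=9-1=8
cmp ebx, 5  (cmp 8,5)
jg top: taken
add eax, 1 → eax=9+1=10
sub ebx, 1 → ebx=8-1=7
cmp ebx, 5  (cmp 7,5)
jg top: taken
add eax, 1 → eax=10+1=11
sub ebx, 1 → ebx=7-1=6
cmp ebx, 5  (cmp 6,5)
jg top: taken
add eax, 1 → eax=11+1=12
sub ebx, 1 → ebx=6-1=5
cmp ebx, 5  (cmp 5,5)
jg top: not taken
halt.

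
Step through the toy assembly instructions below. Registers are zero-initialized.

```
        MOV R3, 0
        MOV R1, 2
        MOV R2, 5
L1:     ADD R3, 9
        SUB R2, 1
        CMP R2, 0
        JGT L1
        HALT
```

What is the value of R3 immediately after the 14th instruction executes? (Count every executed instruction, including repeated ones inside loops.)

27

MOV R3, 0 → R3=0
MOV R1, 2 → R1=2
MOV R2, 5 → R2=5
ADD R3, 9 → R3=0+9=9
SUB R2, 1 → R2=5-1=4
CMP R2, 0  (cmp 4,0)
JGT L1: taken
ADD R3, 9 → R3=9+9=18
SUB R2, 1 → R2=4-1=3
CMP R2, 0  (cmp 3,0)
JGT L1: taken
ADD R3, 9 → R3=18+9=27
SUB R2, 1 → R2=3-1=2
CMP R2, 0  (cmp 2,0)
After step 14: R3 = 27.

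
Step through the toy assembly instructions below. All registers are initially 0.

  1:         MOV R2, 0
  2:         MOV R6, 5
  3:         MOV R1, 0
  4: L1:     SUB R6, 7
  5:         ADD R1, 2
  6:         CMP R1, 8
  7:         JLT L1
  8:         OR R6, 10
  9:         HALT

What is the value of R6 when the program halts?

after MOV R2, 0: R2=0
after MOV R6, 5: R6=5
after MOV R1, 0: R1=0
after SUB R6, 7: R6=5-7=-2
after ADD R1, 2: R1=0+2=2
CMP R1, 8  (cmp 2,8)
JLT L1: taken
after SUB R6, 7: R6=(-2)-7=-9
after ADD R1, 2: R1=2+2=4
CMP R1, 8  (cmp 4,8)
JLT L1: taken
after SUB R6, 7: R6=(-9)-7=-16
after ADD R1, 2: R1=4+2=6
CMP R1, 8  (cmp 6,8)
JLT L1: taken
after SUB R6, 7: R6=(-16)-7=-23
after ADD R1, 2: R1=6+2=8
CMP R1, 8  (cmp 8,8)
JLT L1: not taken
after OR R6, 10: R6=(-23)|10=-21
halt.

-21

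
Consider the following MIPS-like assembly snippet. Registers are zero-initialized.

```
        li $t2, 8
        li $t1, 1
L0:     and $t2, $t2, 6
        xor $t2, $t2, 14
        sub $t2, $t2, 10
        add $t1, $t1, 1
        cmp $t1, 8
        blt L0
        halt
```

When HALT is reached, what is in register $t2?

4

after li $t2, 8: $t2=8
after li $t1, 1: $t1=1
after and $t2, $t2, 6: $t2=8&6=0
after xor $t2, $t2, 14: $t2=0^14=14
after sub $t2, $t2, 10: $t2=14-10=4
after add $t1, $t1, 1: $t1=1+1=2
cmp $t1, 8  (cmp 2,8)
blt L0: taken
after and $t2, $t2, 6: $t2=4&6=4
after xor $t2, $t2, 14: $t2=4^14=10
after sub $t2, $t2, 10: $t2=10-10=0
after add $t1, $t1, 1: $t1=2+1=3
cmp $t1, 8  (cmp 3,8)
blt L0: taken
after and $t2, $t2, 6: $t2=0&6=0
after xor $t2, $t2, 14: $t2=0^14=14
after sub $t2, $t2, 10: $t2=14-10=4
after add $t1, $t1, 1: $t1=3+1=4
cmp $t1, 8  (cmp 4,8)
blt L0: taken
after and $t2, $t2, 6: $t2=4&6=4
after xor $t2, $t2, 14: $t2=4^14=10
after sub $t2, $t2, 10: $t2=10-10=0
after add $t1, $t1, 1: $t1=4+1=5
cmp $t1, 8  (cmp 5,8)
blt L0: taken
after and $t2, $t2, 6: $t2=0&6=0
after xor $t2, $t2, 14: $t2=0^14=14
after sub $t2, $t2, 10: $t2=14-10=4
after add $t1, $t1, 1: $t1=5+1=6
cmp $t1, 8  (cmp 6,8)
blt L0: taken
after and $t2, $t2, 6: $t2=4&6=4
after xor $t2, $t2, 14: $t2=4^14=10
after sub $t2, $t2, 10: $t2=10-10=0
after add $t1, $t1, 1: $t1=6+1=7
cmp $t1, 8  (cmp 7,8)
blt L0: taken
after and $t2, $t2, 6: $t2=0&6=0
after xor $t2, $t2, 14: $t2=0^14=14
after sub $t2, $t2, 10: $t2=14-10=4
after add $t1, $t1, 1: $t1=7+1=8
cmp $t1, 8  (cmp 8,8)
blt L0: not taken
halt.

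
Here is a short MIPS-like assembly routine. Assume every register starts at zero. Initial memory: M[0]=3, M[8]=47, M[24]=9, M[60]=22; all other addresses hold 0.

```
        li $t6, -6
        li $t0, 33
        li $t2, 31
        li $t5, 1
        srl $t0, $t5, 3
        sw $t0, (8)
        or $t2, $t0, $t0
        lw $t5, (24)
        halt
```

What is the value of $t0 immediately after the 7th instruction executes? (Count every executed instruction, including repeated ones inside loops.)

$t6=-6
$t0=33
$t2=31
$t5=1
$t0=1>>3=0
sw $t0, (8) → M[8]=0
$t2=0|0=0
After step 7: $t0 = 0.

0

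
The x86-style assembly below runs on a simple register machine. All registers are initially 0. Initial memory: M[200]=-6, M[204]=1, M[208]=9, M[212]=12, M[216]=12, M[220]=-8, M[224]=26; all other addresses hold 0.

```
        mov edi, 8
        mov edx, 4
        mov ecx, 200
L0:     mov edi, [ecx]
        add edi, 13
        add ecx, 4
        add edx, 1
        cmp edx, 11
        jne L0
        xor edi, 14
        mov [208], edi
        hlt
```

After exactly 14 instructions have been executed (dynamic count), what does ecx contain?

after mov edi, 8: edi=8
after mov edx, 4: edx=4
after mov ecx, 200: ecx=200
after mov edi, [ecx]: edi=M[200]=-6
after add edi, 13: edi=(-6)+13=7
after add ecx, 4: ecx=200+4=204
after add edx, 1: edx=4+1=5
cmp edx, 11  (cmp 5,11)
jne L0: taken
after mov edi, [ecx]: edi=M[204]=1
after add edi, 13: edi=1+13=14
after add ecx, 4: ecx=204+4=208
after add edx, 1: edx=5+1=6
cmp edx, 11  (cmp 6,11)
After step 14: ecx = 208.

208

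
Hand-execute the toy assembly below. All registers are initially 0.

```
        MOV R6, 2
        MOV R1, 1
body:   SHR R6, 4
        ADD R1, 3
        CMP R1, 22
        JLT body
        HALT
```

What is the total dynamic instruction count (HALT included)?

MOV R6, 2 → R6=2
MOV R1, 1 → R1=1
SHR R6, 4 → R6=2>>4=0
ADD R1, 3 → R1=1+3=4
CMP R1, 22  (cmp 4,22)
JLT body: taken
SHR R6, 4 → R6=0>>4=0
ADD R1, 3 → R1=4+3=7
CMP R1, 22  (cmp 7,22)
JLT body: taken
SHR R6, 4 → R6=0>>4=0
ADD R1, 3 → R1=7+3=10
CMP R1, 22  (cmp 10,22)
JLT body: taken
SHR R6, 4 → R6=0>>4=0
ADD R1, 3 → R1=10+3=13
CMP R1, 22  (cmp 13,22)
JLT body: taken
SHR R6, 4 → R6=0>>4=0
ADD R1, 3 → R1=13+3=16
CMP R1, 22  (cmp 16,22)
JLT body: taken
SHR R6, 4 → R6=0>>4=0
ADD R1, 3 → R1=16+3=19
CMP R1, 22  (cmp 19,22)
JLT body: taken
SHR R6, 4 → R6=0>>4=0
ADD R1, 3 → R1=19+3=22
CMP R1, 22  (cmp 22,22)
JLT body: not taken
halt.
Total executed instructions: 31.

31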